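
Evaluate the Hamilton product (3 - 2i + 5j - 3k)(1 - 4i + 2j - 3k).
-24 - 23i + 17j + 4k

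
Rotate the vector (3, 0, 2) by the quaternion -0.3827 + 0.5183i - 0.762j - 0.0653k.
(0.522, -1.227, -3.35)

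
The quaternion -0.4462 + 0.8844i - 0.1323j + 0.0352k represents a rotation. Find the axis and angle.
axis = (0.9882, -0.1478, 0.0393), θ = 233°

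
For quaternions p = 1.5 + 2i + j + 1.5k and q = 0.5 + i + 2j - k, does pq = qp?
No: pq = -1.75 - 1.5i + 7j + 2.25k ≠ -1.75 + 6.5i - 3.75k = qp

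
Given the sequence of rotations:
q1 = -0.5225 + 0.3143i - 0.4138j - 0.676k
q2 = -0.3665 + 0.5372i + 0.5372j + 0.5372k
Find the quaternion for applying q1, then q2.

q2 · q1 = 0.6081 - 0.5367i + 0.403j - 0.4241k
0.6081 - 0.5367i + 0.403j - 0.4241k


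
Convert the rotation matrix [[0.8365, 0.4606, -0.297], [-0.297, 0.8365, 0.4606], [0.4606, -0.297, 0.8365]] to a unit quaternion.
0.9367 - 0.2022i - 0.2022j - 0.2022k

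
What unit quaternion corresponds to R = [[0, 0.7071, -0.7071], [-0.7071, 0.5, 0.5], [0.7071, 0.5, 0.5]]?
0.7071 - 0.5j - 0.5k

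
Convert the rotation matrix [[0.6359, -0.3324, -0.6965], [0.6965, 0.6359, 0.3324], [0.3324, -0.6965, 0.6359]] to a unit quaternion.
0.8526 - 0.3017i - 0.3017j + 0.3017k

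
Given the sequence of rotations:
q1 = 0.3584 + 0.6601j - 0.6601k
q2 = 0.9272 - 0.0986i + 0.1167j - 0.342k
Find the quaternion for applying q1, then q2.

q2 · q1 = 0.0295 + 0.1134i + 0.5888j - 0.7997k
0.0295 + 0.1134i + 0.5888j - 0.7997k


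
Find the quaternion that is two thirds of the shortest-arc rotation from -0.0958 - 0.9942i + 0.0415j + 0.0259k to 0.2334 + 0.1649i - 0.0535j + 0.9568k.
-0.2346 - 0.5901i + 0.0627j - 0.77k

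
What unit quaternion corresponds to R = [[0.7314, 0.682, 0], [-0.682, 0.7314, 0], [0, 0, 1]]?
0.9304 - 0.3665k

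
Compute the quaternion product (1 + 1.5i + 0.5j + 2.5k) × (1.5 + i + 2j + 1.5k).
-4.75 - i + 3j + 7.75k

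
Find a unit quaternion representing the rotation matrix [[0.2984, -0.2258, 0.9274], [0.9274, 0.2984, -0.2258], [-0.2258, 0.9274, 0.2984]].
0.6883 + 0.4188i + 0.4188j + 0.4188k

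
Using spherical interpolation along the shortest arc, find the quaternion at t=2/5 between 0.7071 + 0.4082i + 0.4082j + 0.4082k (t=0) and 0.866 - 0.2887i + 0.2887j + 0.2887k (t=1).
0.827 + 0.1354i + 0.3858j + 0.3858k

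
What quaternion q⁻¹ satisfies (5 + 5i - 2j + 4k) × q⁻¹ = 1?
0.0714 - 0.0714i + 0.0286j - 0.0571k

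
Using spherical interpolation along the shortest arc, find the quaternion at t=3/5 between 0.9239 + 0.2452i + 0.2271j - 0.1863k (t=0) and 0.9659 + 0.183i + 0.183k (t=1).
0.9719 + 0.213i + 0.0934j + 0.0355k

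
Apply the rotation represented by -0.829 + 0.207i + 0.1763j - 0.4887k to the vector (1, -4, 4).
(1.431, -0.18, 5.561)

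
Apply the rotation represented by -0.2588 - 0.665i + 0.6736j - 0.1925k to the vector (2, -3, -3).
(3.301, 0.094, 3.331)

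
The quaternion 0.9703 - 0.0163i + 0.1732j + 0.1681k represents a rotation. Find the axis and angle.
axis = (-0.0674, 0.716, 0.6949), θ = 28°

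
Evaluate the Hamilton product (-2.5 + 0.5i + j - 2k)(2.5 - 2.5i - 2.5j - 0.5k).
-3.5 + 2i + 14j - 2.5k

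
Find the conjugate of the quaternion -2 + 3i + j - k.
-2 - 3i - j + k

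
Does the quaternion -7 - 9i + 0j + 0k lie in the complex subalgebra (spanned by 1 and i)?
Yes. The quaternion -7 - 9i has j- and k-coefficients y = z = 0, so it lies in the complex subalgebra spanned by 1 and i.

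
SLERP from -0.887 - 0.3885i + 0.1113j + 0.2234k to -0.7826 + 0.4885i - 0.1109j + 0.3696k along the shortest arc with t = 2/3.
-0.9108 + 0.2069i - 0.0381j + 0.3551k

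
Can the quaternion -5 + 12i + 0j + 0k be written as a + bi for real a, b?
Yes. The quaternion -5 + 12i has j- and k-coefficients y = z = 0, so it lies in the complex subalgebra spanned by 1 and i.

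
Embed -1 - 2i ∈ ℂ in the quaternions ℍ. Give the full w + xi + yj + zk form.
-1 - 2i + 0j + 0k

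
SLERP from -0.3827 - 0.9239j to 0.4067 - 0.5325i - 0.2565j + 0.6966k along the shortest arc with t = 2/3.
0.1589 - 0.4475i - 0.6571j + 0.5854k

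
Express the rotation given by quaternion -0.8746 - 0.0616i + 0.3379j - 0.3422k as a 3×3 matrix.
[[0.5374, -0.6402, -0.5489], [0.5569, 0.7582, -0.339], [0.6332, -0.1235, 0.7641]]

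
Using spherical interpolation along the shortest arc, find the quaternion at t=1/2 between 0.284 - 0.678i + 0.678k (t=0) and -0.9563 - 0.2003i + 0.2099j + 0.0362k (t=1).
0.832 - 0.3204i - 0.1408j + 0.4305k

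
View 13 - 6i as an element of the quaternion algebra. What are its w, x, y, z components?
13 - 6i + 0j + 0k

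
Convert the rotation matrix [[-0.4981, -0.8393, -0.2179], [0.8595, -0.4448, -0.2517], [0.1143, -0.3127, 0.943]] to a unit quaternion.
0.5 - 0.0305i - 0.1661j + 0.8494k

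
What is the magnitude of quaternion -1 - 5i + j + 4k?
√43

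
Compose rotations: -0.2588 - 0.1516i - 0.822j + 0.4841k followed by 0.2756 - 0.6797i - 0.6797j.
-0.7331 - 0.1949i + 0.2784j + 0.5891k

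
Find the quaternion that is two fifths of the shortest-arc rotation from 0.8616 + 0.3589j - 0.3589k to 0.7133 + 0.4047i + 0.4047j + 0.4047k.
0.8881 + 0.1824i + 0.4184j - 0.0536k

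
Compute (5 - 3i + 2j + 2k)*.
5 + 3i - 2j - 2k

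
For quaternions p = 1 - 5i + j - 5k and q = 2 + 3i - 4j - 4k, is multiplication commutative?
No: pq = 1 - 31i - 37j + 3k ≠ 1 + 17i + 33j - 31k = qp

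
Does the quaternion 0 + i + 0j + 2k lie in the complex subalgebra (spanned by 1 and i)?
No. The quaternion i + 2k has j-coefficient y = 0 and k-coefficient z = 2, not both zero, so it does not lie in the complex subalgebra spanned by 1 and i.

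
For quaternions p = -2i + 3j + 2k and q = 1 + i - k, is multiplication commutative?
No: pq = 4 - 5i + 3j - k ≠ 4 + i + 3j + 5k = qp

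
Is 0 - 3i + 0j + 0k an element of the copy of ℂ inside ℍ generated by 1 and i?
Yes. The quaternion -3i has j- and k-coefficients y = z = 0, so it lies in the complex subalgebra spanned by 1 and i.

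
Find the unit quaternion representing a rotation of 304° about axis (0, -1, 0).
-0.8829 - 0.4695j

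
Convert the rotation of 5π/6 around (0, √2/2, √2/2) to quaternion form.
0.2588 + 0.683j + 0.683k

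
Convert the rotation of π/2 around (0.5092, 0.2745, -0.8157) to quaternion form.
0.7071 + 0.3601i + 0.1941j - 0.5768k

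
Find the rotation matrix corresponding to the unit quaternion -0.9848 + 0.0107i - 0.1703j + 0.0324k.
[[0.9399, 0.0602, 0.3361], [-0.0675, 0.9977, 0.01], [-0.3347, -0.0321, 0.9418]]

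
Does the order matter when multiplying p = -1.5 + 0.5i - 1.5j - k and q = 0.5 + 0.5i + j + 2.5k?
Yes: pq = 3 - 3.25i - 4j - 3k ≠ 3 + 2.25i - 0.5j - 5.5k = qp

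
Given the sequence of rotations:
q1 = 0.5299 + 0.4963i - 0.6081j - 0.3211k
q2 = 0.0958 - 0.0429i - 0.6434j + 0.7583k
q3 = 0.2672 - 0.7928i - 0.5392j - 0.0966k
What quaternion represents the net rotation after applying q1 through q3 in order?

q2 · q1 = -0.0757 + 0.6925i - 0.0366j + 0.7165k
q3 · q2 · q1 = 0.5783 - 0.1448i + 0.5322j + 0.6012k
0.5783 - 0.1448i + 0.5322j + 0.6012k


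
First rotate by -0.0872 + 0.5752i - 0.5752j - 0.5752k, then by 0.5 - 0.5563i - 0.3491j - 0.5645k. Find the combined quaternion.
-0.2491 + 0.2122i - 0.9018j + 0.2824k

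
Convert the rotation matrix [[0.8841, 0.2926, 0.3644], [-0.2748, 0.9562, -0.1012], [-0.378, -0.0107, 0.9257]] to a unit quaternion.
0.9703 + 0.0233i + 0.1913j - 0.1462k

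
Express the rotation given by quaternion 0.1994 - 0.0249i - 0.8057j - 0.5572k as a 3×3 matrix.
[[-0.9192, 0.2623, -0.2936], [-0.1821, 0.3778, 0.9078], [0.3491, 0.8879, -0.2995]]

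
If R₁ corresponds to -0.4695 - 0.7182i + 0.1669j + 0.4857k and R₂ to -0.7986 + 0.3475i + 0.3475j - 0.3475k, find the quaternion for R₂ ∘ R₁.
0.7353 + 0.6372i - 0.2156j + 0.0828k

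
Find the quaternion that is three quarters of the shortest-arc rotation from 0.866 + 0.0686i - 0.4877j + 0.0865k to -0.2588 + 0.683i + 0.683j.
0.4686 - 0.5361i - 0.7017j + 0.0257k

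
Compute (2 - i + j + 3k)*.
2 + i - j - 3k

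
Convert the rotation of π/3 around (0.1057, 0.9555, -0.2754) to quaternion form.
0.866 + 0.0529i + 0.4778j - 0.1377k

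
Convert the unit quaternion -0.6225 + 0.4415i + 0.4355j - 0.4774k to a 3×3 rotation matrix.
[[0.1649, -0.2098, -0.9637], [0.9789, 0.1543, 0.1339], [0.1207, -0.9655, 0.2308]]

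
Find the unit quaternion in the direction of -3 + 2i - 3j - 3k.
-0.5388 + 0.3592i - 0.5388j - 0.5388k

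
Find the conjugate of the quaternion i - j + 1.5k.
-i + j - 1.5k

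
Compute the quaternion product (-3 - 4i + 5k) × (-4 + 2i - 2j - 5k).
45 + 20i - 4j + 3k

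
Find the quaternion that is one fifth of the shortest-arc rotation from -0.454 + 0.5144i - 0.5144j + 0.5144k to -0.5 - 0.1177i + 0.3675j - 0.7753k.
-0.2707 + 0.4766i - 0.5386j + 0.6399k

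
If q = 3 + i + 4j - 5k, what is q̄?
3 - i - 4j + 5k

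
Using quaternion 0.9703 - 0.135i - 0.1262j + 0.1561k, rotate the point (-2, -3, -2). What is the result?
(-0.458, -3.864, -1.365)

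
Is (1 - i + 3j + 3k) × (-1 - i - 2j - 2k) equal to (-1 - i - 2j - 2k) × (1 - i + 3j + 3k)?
No: pq = 10 - 10j ≠ 10 - 10k = qp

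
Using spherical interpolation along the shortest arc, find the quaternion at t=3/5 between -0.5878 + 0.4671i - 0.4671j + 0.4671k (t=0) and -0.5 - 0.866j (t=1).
-0.5793 + 0.2047i - 0.7619j + 0.2047k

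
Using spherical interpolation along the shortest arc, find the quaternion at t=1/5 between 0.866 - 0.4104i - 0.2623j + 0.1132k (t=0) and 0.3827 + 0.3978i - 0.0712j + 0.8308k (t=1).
0.8745 - 0.2609i - 0.253j + 0.3213k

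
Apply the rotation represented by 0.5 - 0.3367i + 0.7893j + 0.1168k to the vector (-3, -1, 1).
(2.179, 1.019, 2.283)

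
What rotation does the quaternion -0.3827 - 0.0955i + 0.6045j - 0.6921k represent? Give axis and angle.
axis = (-0.1034, 0.6543, -0.7491), θ = 5π/4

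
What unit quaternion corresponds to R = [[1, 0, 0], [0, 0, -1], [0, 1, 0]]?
0.7071 + 0.7071i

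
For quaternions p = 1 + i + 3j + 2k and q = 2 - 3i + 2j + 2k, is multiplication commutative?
No: pq = -5 + i + 17k ≠ -5 - 3i + 16j - 5k = qp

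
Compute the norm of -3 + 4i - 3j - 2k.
√38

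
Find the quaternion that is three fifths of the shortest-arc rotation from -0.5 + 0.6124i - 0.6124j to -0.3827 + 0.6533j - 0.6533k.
0.0204 + 0.3242i - 0.8109j + 0.4867k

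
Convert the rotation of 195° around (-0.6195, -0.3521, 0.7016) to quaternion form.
-0.1305 - 0.6142i - 0.3491j + 0.6956k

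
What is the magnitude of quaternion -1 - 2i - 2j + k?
√10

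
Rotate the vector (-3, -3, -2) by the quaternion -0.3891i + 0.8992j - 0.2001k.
(3.879, 0.968, 2.452)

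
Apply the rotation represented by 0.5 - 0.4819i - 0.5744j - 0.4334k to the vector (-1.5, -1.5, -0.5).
(-1.349, -0.91, -1.45)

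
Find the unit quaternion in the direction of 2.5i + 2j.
0.7809i + 0.6247j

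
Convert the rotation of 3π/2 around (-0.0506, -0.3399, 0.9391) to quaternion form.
-0.7071 - 0.0358i - 0.2403j + 0.664k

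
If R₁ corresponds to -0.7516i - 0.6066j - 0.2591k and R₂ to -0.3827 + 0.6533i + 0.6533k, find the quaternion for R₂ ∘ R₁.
0.6603 + 0.6839i - 0.0896j - 0.2971k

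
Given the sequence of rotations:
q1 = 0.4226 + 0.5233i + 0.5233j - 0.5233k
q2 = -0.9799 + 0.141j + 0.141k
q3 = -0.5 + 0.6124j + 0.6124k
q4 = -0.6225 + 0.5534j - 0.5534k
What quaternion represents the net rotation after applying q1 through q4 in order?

q2 · q1 = -0.4141 - 0.6604i - 0.3794j + 0.4986k
q3 · q2 · q1 = 0.1341 + 0.8679i - 0.4683j - 0.0985k
q4 · q3 · q2 · q1 = 0.1212 - 0.8539i - 0.1146j - 0.4932k
0.1212 - 0.8539i - 0.1146j - 0.4932k


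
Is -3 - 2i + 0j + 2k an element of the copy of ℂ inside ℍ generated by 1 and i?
No. The quaternion -3 - 2i + 2k has j-coefficient y = 0 and k-coefficient z = 2, not both zero, so it does not lie in the complex subalgebra spanned by 1 and i.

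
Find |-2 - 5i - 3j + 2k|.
√42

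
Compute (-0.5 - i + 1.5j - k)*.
-0.5 + i - 1.5j + k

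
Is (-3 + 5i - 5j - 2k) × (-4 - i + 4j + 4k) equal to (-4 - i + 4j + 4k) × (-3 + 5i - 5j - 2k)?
No: pq = 45 - 29i - 10j + 11k ≠ 45 - 5i + 26j - 19k = qp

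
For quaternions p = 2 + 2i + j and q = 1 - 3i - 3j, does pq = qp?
No: pq = 11 - 4i - 5j - 3k ≠ 11 - 4i - 5j + 3k = qp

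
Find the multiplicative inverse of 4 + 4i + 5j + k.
0.069 - 0.069i - 0.0862j - 0.0172k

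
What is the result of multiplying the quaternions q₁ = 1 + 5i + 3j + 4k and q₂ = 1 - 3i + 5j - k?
5 - 21i + j + 37k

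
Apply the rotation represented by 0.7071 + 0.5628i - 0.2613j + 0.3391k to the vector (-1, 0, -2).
(-0.658, 1.761, -1.211)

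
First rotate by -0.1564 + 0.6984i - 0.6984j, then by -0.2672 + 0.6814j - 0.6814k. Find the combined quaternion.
0.5177 - 0.6625i - 0.3958j - 0.3693k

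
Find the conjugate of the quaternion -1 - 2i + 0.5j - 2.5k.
-1 + 2i - 0.5j + 2.5k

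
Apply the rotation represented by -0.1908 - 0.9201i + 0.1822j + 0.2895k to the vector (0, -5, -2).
(2.329, 4.795, -0.764)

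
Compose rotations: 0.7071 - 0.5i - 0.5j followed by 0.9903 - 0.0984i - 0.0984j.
0.6018 - 0.5647i - 0.5647j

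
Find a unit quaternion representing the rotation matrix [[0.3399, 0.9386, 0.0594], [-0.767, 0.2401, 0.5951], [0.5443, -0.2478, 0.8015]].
0.7716 - 0.2731i - 0.1571j - 0.5526k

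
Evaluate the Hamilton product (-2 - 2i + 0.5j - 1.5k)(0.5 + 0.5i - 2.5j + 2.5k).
5 - 4.5i + 9.5j - k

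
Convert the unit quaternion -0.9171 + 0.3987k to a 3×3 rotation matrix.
[[0.6821, 0.7313, 0], [-0.7313, 0.6821, 0], [0, 0, 1]]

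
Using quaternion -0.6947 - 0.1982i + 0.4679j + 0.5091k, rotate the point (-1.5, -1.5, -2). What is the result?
(0.855, 0.333, -2.767)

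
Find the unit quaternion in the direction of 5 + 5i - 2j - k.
0.6742 + 0.6742i - 0.2697j - 0.1348k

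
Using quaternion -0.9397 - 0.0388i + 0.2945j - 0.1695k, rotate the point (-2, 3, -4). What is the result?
(-0.401, 2.918, -4.508)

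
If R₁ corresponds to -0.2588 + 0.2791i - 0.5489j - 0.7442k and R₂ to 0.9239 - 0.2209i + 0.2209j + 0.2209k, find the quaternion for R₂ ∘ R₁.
0.1082 + 0.2719i - 0.667j - 0.6851k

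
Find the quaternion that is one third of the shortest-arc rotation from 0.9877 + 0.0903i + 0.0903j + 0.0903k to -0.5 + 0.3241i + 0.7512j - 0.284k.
0.9516 - 0.0637i - 0.2377j + 0.1841k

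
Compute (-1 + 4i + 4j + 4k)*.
-1 - 4i - 4j - 4k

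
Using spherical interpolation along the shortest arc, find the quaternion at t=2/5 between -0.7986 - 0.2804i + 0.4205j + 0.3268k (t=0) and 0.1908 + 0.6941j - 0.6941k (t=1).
-0.73 - 0.2187i - 0.0616j + 0.6445k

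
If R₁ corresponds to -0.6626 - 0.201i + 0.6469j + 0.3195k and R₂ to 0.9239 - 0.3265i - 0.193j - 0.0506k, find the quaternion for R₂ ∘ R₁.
-0.5368 + 0.0017i + 0.84j + 0.0787k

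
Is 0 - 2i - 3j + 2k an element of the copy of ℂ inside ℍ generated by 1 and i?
No. The quaternion -2i - 3j + 2k has j-coefficient y = -3 and k-coefficient z = 2, not both zero, so it does not lie in the complex subalgebra spanned by 1 and i.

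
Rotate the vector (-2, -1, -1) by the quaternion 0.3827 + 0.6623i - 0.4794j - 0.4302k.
(0.902, 2.27, -0.177)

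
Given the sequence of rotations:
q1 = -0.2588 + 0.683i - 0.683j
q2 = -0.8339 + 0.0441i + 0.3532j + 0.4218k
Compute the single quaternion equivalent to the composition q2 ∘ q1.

q2 · q1 = 0.4269 - 0.2929i + 0.7662j - 0.3805k
0.4269 - 0.2929i + 0.7662j - 0.3805k


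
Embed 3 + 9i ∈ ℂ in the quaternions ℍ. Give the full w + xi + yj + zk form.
3 + 9i + 0j + 0k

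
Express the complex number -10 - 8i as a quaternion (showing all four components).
-10 - 8i + 0j + 0k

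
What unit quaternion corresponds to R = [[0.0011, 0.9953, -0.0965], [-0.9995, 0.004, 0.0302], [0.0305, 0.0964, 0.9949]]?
0.7071 + 0.0234i - 0.0449j - 0.7053k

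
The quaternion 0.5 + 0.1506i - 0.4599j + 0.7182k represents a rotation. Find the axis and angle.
axis = (0.1739, -0.531, 0.8293), θ = 2π/3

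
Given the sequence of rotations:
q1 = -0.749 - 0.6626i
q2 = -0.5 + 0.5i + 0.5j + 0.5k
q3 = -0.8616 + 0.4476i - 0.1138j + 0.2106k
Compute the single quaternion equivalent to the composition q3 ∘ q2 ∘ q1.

q2 · q1 = 0.7058 - 0.0432i - 0.7058j - 0.0432k
q3 · q2 · q1 = -0.66 + 0.5067i + 0.538j - 0.135k
-0.66 + 0.5067i + 0.538j - 0.135k


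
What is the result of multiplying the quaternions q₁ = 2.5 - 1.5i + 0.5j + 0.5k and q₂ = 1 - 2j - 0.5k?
3.75 - 0.75i - 5.25j + 2.25k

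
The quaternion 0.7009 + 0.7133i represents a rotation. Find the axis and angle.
axis = (1, 0, 0), θ = 91°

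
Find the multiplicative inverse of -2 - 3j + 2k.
-0.1176 + 0.1765j - 0.1176k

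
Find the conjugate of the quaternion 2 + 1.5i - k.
2 - 1.5i + k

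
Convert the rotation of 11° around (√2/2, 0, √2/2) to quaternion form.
0.9954 + 0.0678i + 0.0678k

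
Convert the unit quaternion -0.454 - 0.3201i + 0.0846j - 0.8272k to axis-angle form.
axis = (-0.3593, 0.0949, -0.9284), θ = 234°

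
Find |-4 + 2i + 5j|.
√45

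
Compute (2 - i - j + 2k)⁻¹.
0.2 + 0.1i + 0.1j - 0.2k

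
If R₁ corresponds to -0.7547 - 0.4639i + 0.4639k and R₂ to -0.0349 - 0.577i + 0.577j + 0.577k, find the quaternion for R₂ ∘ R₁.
-0.509 + 0.7193i - 0.4355j - 0.184k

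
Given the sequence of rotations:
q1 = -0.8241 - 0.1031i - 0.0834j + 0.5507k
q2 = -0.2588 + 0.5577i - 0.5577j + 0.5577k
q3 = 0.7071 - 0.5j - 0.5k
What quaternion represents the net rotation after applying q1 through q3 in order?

q2 · q1 = -0.0829 - 0.6935i + 0.1166j - 0.7061k
q3 · q2 · q1 = -0.3534 - 0.079i + 0.4706j - 0.8046k
-0.3534 - 0.079i + 0.4706j - 0.8046k


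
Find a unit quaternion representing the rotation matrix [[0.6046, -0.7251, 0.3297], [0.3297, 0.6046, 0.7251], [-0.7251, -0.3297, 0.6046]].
0.8387 - 0.3144i + 0.3144j + 0.3144k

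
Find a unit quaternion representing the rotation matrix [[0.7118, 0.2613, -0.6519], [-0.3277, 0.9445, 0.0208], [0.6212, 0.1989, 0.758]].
0.9239 + 0.0482i - 0.3445j - 0.1594k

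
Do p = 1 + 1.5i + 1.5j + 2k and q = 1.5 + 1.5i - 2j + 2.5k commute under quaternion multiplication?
No: pq = -2.75 + 11.5i - 0.5j + 0.25k ≠ -2.75 - 4i + j + 10.75k = qp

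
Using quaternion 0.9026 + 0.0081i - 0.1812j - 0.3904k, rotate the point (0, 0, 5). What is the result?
(-1.667, 0.634, 4.671)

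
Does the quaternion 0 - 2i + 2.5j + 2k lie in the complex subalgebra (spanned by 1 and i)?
No. The quaternion -2i + 2.5j + 2k has j-coefficient y = 2.5 and k-coefficient z = 2, not both zero, so it does not lie in the complex subalgebra spanned by 1 and i.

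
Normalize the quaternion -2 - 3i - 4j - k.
-0.3651 - 0.5477i - 0.7303j - 0.1826k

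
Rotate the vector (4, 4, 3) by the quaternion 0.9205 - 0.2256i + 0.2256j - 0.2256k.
(5.991, 2.058, -0.933)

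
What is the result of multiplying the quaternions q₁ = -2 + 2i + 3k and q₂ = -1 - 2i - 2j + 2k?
8i - 6j - 11k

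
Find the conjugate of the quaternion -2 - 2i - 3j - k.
-2 + 2i + 3j + k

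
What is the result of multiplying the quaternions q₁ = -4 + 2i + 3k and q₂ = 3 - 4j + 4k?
-24 + 18i + 8j - 15k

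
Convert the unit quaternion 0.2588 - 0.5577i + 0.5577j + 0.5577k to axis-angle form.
axis = (-√3/3, √3/3, √3/3), θ = 5π/6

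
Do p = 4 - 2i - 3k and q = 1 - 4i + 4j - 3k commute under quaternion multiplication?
No: pq = -13 - 6i + 22j - 23k ≠ -13 - 30i + 10j - 7k = qp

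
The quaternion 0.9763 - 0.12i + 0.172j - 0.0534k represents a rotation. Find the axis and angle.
axis = (-0.5545, 0.7948, -0.2467), θ = 25°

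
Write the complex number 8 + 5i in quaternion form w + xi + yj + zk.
8 + 5i + 0j + 0k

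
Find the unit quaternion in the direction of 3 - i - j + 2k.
0.7746 - 0.2582i - 0.2582j + 0.5164k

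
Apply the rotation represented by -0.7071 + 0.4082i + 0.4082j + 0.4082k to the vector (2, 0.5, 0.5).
(1, 0.134, 1.866)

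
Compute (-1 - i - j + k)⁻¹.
-0.25 + 0.25i + 0.25j - 0.25k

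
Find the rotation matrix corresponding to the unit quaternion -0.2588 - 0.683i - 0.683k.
[[0.067, -0.3535, 0.933], [0.3535, -0.866, -0.3535], [0.933, 0.3535, 0.067]]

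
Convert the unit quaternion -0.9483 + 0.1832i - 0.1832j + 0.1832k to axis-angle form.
axis = (√3/3, -√3/3, √3/3), θ = 323°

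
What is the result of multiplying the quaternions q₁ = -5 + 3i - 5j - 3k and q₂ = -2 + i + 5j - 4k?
20 + 24i - 6j + 46k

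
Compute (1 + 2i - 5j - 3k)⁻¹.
0.0256 - 0.0513i + 0.1282j + 0.0769k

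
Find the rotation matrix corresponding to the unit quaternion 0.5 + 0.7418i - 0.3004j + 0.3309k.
[[0.6005, -0.7766, 0.1905], [-0.1148, -0.3195, -0.9406], [0.7913, 0.543, -0.281]]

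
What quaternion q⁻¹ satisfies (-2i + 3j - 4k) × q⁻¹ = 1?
0.069i - 0.1034j + 0.1379k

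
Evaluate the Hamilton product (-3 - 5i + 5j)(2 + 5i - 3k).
19 - 40i - 5j - 16k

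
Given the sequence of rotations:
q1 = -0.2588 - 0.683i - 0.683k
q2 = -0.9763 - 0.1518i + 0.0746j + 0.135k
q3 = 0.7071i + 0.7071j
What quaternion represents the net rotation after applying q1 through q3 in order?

q2 · q1 = 0.2412 + 0.6551i - 0.2152j + 0.6828k
q3 · q2 · q1 = -0.3111 + 0.6534i - 0.3123j - 0.6154k
-0.3111 + 0.6534i - 0.3123j - 0.6154k


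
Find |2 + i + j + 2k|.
√10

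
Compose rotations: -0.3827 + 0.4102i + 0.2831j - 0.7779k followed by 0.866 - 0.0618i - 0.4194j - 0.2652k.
-0.3936 + 0.7802i + 0.2488j - 0.4176k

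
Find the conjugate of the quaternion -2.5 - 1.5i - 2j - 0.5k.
-2.5 + 1.5i + 2j + 0.5k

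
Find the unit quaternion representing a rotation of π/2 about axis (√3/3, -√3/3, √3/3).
0.7071 + 0.4082i - 0.4082j + 0.4082k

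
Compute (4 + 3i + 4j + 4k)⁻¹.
0.0702 - 0.0526i - 0.0702j - 0.0702k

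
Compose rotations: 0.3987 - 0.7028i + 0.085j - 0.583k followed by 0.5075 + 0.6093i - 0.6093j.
0.6823 + 0.2415i + 0.1554j - 0.6723k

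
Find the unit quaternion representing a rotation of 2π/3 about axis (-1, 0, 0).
0.5 - 0.866i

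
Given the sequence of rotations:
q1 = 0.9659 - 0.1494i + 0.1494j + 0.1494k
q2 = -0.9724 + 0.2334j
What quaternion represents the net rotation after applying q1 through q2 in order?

q2 · q1 = -0.9741 + 0.1801i + 0.0802j - 0.1104k
-0.9741 + 0.1801i + 0.0802j - 0.1104k


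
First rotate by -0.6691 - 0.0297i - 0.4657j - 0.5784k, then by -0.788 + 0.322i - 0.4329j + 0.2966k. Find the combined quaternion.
0.5068 + 0.1965i + 0.8341j + 0.0945k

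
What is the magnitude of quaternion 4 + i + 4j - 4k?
7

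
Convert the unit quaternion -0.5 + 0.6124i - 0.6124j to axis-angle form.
axis = (√2/2, -√2/2, 0), θ = 4π/3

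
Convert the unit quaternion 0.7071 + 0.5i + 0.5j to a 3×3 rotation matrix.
[[0.5, 0.5, 0.7071], [0.5, 0.5, -0.7071], [-0.7071, 0.7071, 0]]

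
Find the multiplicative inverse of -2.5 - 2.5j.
-0.2 + 0.2j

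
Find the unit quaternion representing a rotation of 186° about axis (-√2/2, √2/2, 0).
-0.0523 - 0.7061i + 0.7061j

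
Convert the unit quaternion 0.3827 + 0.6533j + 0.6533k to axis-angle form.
axis = (0, √2/2, √2/2), θ = 3π/4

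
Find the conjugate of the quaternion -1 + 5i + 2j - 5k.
-1 - 5i - 2j + 5k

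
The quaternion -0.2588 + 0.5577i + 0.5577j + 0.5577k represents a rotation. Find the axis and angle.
axis = (√3/3, √3/3, √3/3), θ = 7π/6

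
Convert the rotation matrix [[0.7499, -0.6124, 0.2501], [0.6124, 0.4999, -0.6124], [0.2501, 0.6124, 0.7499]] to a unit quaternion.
0.866 + 0.3536i + 0.3536k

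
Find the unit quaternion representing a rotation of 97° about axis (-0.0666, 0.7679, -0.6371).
0.6626 - 0.0499i + 0.5751j - 0.4772k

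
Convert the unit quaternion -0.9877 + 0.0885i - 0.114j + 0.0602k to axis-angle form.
axis = (0.566, -0.729, 0.385), θ = 342°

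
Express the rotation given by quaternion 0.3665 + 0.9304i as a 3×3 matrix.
[[1, 0, 0], [0, -0.7313, -0.682], [0, 0.682, -0.7313]]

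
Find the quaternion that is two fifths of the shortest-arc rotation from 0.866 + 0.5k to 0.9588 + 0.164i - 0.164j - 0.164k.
0.9638 + 0.0707i - 0.0707j + 0.247k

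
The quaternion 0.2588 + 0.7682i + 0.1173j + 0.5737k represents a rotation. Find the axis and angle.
axis = (0.7953, 0.1214, 0.5939), θ = 5π/6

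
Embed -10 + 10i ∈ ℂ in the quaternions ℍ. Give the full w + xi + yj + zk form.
-10 + 10i + 0j + 0k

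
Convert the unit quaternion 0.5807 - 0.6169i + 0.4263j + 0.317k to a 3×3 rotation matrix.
[[0.4356, -0.8941, 0.104], [-0.1578, 0.0379, 0.9867], [-0.8862, -0.4462, -0.1246]]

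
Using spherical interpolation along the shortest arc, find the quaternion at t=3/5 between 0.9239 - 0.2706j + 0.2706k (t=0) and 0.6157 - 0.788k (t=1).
0.8955 - 0.1344j - 0.4242k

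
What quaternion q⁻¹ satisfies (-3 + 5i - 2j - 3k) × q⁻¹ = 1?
-0.0638 - 0.1064i + 0.0426j + 0.0638k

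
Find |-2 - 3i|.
√13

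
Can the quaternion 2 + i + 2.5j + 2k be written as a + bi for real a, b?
No. The quaternion 2 + i + 2.5j + 2k has j-coefficient y = 2.5 and k-coefficient z = 2, not both zero, so it does not lie in the complex subalgebra spanned by 1 and i.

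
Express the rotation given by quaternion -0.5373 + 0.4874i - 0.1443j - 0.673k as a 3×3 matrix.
[[0.0525, -0.8639, -0.501], [0.5825, -0.381, 0.718], [-0.8111, -0.3295, 0.4832]]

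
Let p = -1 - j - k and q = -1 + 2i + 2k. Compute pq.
3 - 4i - j + k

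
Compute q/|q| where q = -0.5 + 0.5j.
-0.7071 + 0.7071j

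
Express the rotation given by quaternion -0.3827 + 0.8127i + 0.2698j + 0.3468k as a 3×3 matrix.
[[0.6139, 0.704, 0.3572], [0.1731, -0.5615, 0.8092], [0.7702, -0.4349, -0.4665]]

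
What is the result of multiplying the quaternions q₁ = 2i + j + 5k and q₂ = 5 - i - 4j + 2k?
-4 + 32i - 4j + 18k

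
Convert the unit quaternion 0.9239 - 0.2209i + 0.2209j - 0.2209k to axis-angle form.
axis = (-√3/3, √3/3, -√3/3), θ = π/4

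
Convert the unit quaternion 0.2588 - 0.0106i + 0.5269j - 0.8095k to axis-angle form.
axis = (-0.011, 0.5455, -0.838), θ = 5π/6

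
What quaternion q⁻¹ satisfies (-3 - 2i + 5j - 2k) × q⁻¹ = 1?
-0.0714 + 0.0476i - 0.119j + 0.0476k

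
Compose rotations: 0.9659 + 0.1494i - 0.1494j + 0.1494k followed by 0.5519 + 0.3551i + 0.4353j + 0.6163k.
0.453 + 0.5826i + 0.377j + 0.5597k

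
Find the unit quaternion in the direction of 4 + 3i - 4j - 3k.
0.5657 + 0.4243i - 0.5657j - 0.4243k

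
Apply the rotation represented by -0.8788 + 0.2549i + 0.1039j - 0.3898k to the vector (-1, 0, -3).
(0.469, -1.839, -2.529)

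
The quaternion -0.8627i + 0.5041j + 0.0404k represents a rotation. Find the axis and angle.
axis = (-0.8627, 0.5041, 0.0404), θ = π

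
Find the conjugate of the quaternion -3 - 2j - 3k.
-3 + 2j + 3k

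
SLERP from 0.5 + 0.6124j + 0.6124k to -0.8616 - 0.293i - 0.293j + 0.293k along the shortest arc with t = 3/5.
0.8379 + 0.203i + 0.4982j + 0.0923k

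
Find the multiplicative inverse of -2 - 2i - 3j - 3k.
-0.0769 + 0.0769i + 0.1154j + 0.1154k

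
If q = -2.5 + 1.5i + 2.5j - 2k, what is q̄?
-2.5 - 1.5i - 2.5j + 2k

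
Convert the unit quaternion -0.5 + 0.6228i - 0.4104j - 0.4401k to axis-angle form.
axis = (0.7191, -0.4739, -0.5082), θ = 4π/3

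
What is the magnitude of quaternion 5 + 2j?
√29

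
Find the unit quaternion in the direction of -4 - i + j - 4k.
-0.686 - 0.1715i + 0.1715j - 0.686k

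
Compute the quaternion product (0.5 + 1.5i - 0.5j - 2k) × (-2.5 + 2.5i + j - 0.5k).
-5.5 - 0.25i - 2.5j + 7.5k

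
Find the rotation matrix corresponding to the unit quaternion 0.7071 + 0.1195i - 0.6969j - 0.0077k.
[[0.0285, -0.1557, -0.9874], [-0.1774, 0.9713, -0.1583], [0.9837, 0.1797, 0.0001]]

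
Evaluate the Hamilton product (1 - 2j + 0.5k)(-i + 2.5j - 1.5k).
5.75 + 0.75i + 2j - 3.5k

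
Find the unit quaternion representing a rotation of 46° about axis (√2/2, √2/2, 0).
0.9205 + 0.2763i + 0.2763j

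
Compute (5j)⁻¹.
-0.2j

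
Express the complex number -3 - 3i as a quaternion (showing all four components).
-3 - 3i + 0j + 0k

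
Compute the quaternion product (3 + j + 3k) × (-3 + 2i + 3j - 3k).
-3 - 6i + 12j - 20k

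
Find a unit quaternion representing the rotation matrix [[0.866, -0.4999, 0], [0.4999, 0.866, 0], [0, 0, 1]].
0.9659 + 0.2588k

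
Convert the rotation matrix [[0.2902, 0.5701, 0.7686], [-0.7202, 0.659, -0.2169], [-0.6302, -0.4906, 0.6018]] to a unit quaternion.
0.7986 - 0.0857i + 0.4379j - 0.4039k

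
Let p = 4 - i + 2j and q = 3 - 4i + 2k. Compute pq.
8 - 15i + 8j + 16k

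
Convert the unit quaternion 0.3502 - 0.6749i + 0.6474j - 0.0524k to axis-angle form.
axis = (-0.7205, 0.6912, -0.0559), θ = 139°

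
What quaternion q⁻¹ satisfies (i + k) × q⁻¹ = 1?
-0.5i - 0.5k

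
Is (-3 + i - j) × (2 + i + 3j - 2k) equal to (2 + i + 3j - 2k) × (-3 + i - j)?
No: pq = -4 + i - 9j + 10k ≠ -4 - 3i - 13j + 2k = qp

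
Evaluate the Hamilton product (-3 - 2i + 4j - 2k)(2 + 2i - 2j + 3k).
12 - 2i + 16j - 17k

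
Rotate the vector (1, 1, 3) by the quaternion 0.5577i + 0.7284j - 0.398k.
(-0.897, -0.866, -3.073)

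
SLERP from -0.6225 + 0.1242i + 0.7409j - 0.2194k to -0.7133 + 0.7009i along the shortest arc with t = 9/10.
-0.7387 + 0.6678i + 0.0882j - 0.0261k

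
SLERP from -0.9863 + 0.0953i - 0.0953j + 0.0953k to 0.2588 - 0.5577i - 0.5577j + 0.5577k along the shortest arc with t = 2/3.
-0.6521 + 0.4929i + 0.4073j - 0.4073k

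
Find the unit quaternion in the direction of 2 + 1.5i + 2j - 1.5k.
0.5657 + 0.4243i + 0.5657j - 0.4243k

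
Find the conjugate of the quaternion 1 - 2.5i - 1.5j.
1 + 2.5i + 1.5j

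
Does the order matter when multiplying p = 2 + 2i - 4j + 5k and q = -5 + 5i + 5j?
Yes: pq = -25i + 55j + 5k ≠ 25i + 5j - 55k = qp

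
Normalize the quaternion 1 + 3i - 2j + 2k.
0.2357 + 0.7071i - 0.4714j + 0.4714k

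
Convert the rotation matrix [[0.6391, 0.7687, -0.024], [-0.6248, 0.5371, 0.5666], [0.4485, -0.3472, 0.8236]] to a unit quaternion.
0.866 - 0.2638i - 0.1364j - 0.4023k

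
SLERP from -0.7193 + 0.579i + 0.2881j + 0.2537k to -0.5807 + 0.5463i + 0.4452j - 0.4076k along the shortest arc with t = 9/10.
-0.6096 + 0.5628i + 0.4387j - 0.3453k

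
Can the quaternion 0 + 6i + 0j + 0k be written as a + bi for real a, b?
Yes. The quaternion 6i has j- and k-coefficients y = z = 0, so it lies in the complex subalgebra spanned by 1 and i.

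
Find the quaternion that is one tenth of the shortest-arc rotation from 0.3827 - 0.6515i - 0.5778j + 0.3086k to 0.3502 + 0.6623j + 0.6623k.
0.3224 - 0.6395i - 0.668j + 0.2021k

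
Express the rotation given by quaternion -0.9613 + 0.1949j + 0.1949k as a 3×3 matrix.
[[0.8481, 0.3747, -0.3747], [-0.3747, 0.924, 0.076], [0.3747, 0.076, 0.924]]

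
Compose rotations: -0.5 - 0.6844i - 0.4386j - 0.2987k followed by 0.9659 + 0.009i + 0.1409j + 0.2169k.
-0.3502 - 0.6125i - 0.6399j - 0.3045k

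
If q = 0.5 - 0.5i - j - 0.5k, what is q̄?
0.5 + 0.5i + j + 0.5k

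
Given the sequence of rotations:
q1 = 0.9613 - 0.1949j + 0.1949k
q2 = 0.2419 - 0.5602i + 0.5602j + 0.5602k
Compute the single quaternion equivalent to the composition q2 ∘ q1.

q2 · q1 = 0.2325 - 0.3202i + 0.6006j + 0.6948k
0.2325 - 0.3202i + 0.6006j + 0.6948k


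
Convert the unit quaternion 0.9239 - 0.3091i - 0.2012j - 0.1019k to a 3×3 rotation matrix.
[[0.8983, 0.3127, -0.3088], [-0.0639, 0.7881, 0.6122], [0.4348, -0.5302, 0.728]]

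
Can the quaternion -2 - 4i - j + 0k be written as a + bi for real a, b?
No. The quaternion -2 - 4i - j has j-coefficient y = -1 and k-coefficient z = 0, not both zero, so it does not lie in the complex subalgebra spanned by 1 and i.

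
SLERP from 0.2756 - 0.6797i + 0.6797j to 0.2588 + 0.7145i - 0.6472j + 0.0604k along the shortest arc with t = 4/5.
-0.153 - 0.7248i + 0.67j - 0.0492k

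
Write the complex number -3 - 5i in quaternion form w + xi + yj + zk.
-3 - 5i + 0j + 0k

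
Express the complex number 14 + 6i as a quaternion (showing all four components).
14 + 6i + 0j + 0k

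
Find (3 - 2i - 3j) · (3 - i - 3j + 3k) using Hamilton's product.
-2 - 18i - 12j + 12k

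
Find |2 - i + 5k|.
√30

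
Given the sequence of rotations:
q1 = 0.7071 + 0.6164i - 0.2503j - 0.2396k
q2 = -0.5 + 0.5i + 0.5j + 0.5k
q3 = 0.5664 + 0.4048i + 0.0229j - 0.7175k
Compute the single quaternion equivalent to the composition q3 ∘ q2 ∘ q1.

q2 · q1 = -0.4168 + 0.0507i + 0.9067j + 0.04k
q3 · q2 · q1 = -0.2487 + 0.5115i + 0.4514j + 0.6876k
-0.2487 + 0.5115i + 0.4514j + 0.6876k


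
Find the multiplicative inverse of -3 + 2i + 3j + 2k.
-0.1154 - 0.0769i - 0.1154j - 0.0769k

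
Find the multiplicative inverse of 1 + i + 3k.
0.0909 - 0.0909i - 0.2727k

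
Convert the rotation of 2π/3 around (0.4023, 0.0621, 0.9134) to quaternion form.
0.5 + 0.3484i + 0.0538j + 0.791k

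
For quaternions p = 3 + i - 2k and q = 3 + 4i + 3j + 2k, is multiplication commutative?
No: pq = 9 + 21i - j + 3k ≠ 9 + 9i + 19j - 3k = qp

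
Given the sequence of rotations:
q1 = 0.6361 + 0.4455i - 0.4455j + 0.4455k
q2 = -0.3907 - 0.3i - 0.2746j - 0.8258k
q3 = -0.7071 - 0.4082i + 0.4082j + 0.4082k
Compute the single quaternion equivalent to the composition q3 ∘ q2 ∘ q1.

q2 · q1 = 0.1307 - 0.8551i - 0.2349j - 0.4434k
q3 · q2 · q1 = -0.1646 + 0.4662i - 0.3106j + 0.8118k
-0.1646 + 0.4662i - 0.3106j + 0.8118k


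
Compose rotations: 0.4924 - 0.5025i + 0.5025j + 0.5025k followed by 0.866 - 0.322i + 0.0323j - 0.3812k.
0.4399 - 0.3859i + 0.8044j + 0.1019k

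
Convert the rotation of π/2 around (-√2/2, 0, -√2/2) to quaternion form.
0.7071 - 0.5i - 0.5k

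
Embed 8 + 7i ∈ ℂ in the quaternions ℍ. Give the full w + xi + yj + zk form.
8 + 7i + 0j + 0k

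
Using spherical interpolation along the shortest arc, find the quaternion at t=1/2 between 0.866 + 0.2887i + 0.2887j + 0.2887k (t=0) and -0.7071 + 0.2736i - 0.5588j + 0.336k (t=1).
0.88 + 0.0084i + 0.4741j - 0.0265k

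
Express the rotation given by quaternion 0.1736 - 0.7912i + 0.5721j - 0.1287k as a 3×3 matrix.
[[0.3123, -0.8606, 0.4023], [-0.95, -0.2851, 0.1274], [0.005, -0.422, -0.9066]]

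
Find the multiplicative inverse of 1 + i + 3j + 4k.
0.037 - 0.037i - 0.1111j - 0.1481k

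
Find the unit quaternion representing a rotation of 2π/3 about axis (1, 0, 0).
0.5 + 0.866i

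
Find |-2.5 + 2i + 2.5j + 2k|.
4.528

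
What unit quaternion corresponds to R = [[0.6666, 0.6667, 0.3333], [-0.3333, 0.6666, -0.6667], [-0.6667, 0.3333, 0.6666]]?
0.866 + 0.2887i + 0.2887j - 0.2887k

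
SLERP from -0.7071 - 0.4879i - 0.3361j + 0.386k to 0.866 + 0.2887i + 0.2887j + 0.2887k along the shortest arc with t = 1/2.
-0.8436 - 0.4164i - 0.335j + 0.0522k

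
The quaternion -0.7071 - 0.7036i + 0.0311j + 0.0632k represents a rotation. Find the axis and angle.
axis = (-0.995, 0.044, 0.0894), θ = 3π/2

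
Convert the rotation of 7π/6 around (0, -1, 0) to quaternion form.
-0.2588 - 0.9659j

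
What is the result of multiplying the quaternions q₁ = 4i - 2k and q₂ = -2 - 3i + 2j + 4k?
20 - 4i - 10j + 12k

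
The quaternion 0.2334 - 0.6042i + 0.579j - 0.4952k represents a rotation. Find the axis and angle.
axis = (-0.6214, 0.5954, -0.5093), θ = 153°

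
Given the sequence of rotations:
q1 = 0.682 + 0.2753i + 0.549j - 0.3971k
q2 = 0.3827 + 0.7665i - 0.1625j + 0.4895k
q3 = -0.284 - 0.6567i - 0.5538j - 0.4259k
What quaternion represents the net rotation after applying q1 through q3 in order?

q2 · q1 = 0.3336 + 0.4239i + 0.5384j + 0.6474k
q3 · q2 · q1 = 0.7575 - 0.4687i - 0.093j - 0.4448k
0.7575 - 0.4687i - 0.093j - 0.4448k


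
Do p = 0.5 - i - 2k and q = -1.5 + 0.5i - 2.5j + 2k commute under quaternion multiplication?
No: pq = 3.75 - 3.25i - 0.25j + 6.5k ≠ 3.75 + 6.75i - 2.25j + 1.5k = qp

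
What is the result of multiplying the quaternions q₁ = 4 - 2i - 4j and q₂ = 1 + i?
6 + 2i - 4j + 4k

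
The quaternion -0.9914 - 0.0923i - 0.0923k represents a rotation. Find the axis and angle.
axis = (-√2/2, 0, -√2/2), θ = 345°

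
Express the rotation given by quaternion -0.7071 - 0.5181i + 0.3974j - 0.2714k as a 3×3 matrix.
[[0.5368, -0.7956, -0.2808], [-0.028, 0.3158, -0.9484], [0.8432, 0.517, 0.1473]]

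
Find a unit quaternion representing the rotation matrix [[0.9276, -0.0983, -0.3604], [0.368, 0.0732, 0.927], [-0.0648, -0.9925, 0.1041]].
0.7254 - 0.6615i - 0.1019j + 0.1607k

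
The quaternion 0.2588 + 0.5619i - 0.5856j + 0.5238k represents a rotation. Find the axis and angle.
axis = (0.5817, -0.6063, 0.5423), θ = 5π/6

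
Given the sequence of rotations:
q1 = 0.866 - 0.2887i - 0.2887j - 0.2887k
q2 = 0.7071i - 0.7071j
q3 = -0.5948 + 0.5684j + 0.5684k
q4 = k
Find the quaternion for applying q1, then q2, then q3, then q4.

q2 · q1 = 0.8165i - 0.4082j - 0.4083k
q3 · q2 · q1 = 0.4641 - 0.4857i + 0.7069j - 0.2212k
q4 · q3 · q2 · q1 = 0.2212 - 0.7069i - 0.4857j + 0.4641k
0.2212 - 0.7069i - 0.4857j + 0.4641k


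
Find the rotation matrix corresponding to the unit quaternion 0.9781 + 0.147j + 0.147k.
[[0.9136, -0.2876, 0.2876], [0.2876, 0.9568, 0.0432], [-0.2876, 0.0432, 0.9568]]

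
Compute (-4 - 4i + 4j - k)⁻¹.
-0.0816 + 0.0816i - 0.0816j + 0.0204k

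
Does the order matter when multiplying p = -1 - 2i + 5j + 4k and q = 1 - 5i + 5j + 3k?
Yes: pq = -48 - 2i - 14j + 16k ≠ -48 + 8i + 14j - 14k = qp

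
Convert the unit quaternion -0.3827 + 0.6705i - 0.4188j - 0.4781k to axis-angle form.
axis = (0.7257, -0.4533, -0.5175), θ = 5π/4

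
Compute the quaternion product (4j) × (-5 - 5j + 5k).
20 + 20i - 20j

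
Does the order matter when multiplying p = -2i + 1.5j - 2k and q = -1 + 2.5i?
Yes: pq = 5 + 2i - 6.5j - 1.75k ≠ 5 + 2i + 3.5j + 5.75k = qp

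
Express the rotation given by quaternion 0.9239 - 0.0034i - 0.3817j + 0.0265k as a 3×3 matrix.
[[0.7072, -0.0464, -0.7055], [0.0516, 0.9986, -0.0139], [0.7051, -0.0265, 0.7086]]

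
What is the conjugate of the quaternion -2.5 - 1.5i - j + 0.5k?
-2.5 + 1.5i + j - 0.5k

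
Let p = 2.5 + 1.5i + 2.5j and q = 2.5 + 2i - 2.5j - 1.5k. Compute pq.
9.5 + 5i + 2.25j - 12.5k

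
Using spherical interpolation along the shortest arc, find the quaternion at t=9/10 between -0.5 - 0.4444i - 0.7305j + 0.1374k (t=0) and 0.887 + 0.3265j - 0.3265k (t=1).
-0.8685 - 0.0489i - 0.3799j + 0.3146k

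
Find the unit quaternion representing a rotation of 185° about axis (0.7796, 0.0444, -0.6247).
-0.0436 + 0.7789i + 0.0444j - 0.6241k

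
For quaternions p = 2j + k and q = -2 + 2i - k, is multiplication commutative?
No: pq = 1 - 2i - 2j - 6k ≠ 1 + 2i - 6j + 2k = qp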